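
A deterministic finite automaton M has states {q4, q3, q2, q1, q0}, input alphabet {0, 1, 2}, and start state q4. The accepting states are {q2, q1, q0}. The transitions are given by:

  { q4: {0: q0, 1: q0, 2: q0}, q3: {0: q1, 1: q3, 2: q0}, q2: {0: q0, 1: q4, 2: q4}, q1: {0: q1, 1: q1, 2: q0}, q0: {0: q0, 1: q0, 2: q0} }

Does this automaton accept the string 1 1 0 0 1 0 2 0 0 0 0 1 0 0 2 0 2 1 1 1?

Yes

q4 → q0 → q0 → q0 → q0 → q0 → q0 → q0 → q0 → q0 → q0 → q0 → q0 → q0 → q0 → q0 → q0 → q0 → q0 → q0 → q0
End state q0 is accepting.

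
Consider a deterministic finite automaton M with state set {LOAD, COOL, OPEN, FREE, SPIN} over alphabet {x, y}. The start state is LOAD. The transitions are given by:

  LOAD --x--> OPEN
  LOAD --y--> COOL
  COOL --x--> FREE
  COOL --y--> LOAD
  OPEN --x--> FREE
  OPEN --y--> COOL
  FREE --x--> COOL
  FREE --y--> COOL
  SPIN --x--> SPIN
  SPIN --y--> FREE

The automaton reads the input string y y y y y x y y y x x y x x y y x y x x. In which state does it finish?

LOAD → COOL → LOAD → COOL → LOAD → COOL → FREE → COOL → LOAD → COOL → FREE → COOL → LOAD → OPEN → FREE → COOL → LOAD → OPEN → COOL → FREE → COOL

COOL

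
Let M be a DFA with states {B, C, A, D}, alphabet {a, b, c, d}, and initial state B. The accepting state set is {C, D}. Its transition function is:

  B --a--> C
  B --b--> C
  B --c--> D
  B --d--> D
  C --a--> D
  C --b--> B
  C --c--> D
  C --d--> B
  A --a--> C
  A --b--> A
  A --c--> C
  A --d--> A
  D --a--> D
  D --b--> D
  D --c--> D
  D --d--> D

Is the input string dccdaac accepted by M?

Trace: B -d-> D -c-> D -c-> D -d-> D -a-> D -a-> D -c-> D
End state D is accepting.

Yes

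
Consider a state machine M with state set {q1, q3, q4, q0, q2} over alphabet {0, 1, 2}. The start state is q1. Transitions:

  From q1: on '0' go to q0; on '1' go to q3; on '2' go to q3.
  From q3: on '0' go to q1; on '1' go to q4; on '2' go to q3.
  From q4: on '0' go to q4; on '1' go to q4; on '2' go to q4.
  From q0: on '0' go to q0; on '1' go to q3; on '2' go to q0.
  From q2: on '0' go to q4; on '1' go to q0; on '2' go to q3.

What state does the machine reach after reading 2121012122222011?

q4

Trace: q1 -2-> q3 -1-> q4 -2-> q4 -1-> q4 -0-> q4 -1-> q4 -2-> q4 -1-> q4 -2-> q4 -2-> q4 -2-> q4 -2-> q4 -2-> q4 -0-> q4 -1-> q4 -1-> q4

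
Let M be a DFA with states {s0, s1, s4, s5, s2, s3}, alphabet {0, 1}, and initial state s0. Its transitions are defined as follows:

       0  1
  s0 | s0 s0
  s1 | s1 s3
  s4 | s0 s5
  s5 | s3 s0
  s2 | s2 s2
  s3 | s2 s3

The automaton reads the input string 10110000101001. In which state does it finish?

Trace: s0 -1-> s0 -0-> s0 -1-> s0 -1-> s0 -0-> s0 -0-> s0 -0-> s0 -0-> s0 -1-> s0 -0-> s0 -1-> s0 -0-> s0 -0-> s0 -1-> s0

s0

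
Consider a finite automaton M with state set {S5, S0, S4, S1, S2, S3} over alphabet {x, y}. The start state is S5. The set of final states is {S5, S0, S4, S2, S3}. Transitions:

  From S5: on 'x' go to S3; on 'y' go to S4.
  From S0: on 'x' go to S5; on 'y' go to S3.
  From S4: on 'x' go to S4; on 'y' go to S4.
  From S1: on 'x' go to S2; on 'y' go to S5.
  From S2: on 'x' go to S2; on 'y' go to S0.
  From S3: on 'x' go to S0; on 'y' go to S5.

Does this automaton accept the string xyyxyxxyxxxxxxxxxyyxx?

start at S5
read 'x': S5 → S3
read 'y': S3 → S5
read 'y': S5 → S4
read 'x': S4 → S4
read 'y': S4 → S4
read 'x': S4 → S4
read 'x': S4 → S4
read 'y': S4 → S4
read 'x': S4 → S4
read 'x': S4 → S4
read 'x': S4 → S4
read 'x': S4 → S4
read 'x': S4 → S4
read 'x': S4 → S4
read 'x': S4 → S4
read 'x': S4 → S4
read 'x': S4 → S4
read 'y': S4 → S4
read 'y': S4 → S4
read 'x': S4 → S4
read 'x': S4 → S4
End state S4 is accepting.

Yes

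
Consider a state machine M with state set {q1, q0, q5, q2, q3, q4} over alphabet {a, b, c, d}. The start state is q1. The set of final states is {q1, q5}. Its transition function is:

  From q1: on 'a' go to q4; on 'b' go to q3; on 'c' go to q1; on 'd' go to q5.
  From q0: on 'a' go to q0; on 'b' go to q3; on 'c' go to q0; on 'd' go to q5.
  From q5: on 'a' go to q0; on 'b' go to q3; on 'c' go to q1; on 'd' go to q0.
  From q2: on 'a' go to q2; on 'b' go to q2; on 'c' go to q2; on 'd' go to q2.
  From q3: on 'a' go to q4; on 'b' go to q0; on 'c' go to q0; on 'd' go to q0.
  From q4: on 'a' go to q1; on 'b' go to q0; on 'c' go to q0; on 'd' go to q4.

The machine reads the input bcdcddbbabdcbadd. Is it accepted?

Trace: q1 -b-> q3 -c-> q0 -d-> q5 -c-> q1 -d-> q5 -d-> q0 -b-> q3 -b-> q0 -a-> q0 -b-> q3 -d-> q0 -c-> q0 -b-> q3 -a-> q4 -d-> q4 -d-> q4
End state q4 is not accepting.

No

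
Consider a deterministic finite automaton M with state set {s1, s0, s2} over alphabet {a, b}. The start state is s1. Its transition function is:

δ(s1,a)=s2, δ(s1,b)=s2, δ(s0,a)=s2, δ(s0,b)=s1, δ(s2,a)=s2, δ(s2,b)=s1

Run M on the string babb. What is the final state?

start at s1
read 'b': s1 → s2
read 'a': s2 → s2
read 'b': s2 → s1
read 'b': s1 → s2

s2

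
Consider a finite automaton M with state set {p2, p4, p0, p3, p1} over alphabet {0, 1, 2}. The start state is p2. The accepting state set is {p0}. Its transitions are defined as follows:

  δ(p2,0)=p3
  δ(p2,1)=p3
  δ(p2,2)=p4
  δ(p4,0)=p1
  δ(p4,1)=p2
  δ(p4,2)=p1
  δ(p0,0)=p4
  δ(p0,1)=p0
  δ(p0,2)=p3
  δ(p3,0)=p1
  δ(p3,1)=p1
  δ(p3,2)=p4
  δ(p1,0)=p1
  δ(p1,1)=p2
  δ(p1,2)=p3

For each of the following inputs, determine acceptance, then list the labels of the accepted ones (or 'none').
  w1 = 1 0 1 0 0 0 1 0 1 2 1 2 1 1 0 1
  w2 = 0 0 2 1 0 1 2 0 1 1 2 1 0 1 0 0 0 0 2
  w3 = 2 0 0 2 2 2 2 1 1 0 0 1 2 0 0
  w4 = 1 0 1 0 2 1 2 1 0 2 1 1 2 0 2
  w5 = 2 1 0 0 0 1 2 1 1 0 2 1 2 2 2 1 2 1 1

none

w1: p2 → p3 → p1 → p2 → p3 → p1 → p1 → p2 → p3 → p1 → p3 → p1 → p3 → p1 → p2 → p3 → p1  → end p1, rejected
w2: p2 → p3 → p1 → p3 → p1 → p1 → p2 → p4 → p1 → p2 → p3 → p4 → p2 → p3 → p1 → p1 → p1 → p1 → p1 → p3  → end p3, rejected
w3: p2 → p4 → p1 → p1 → p3 → p4 → p1 → p3 → p1 → p2 → p3 → p1 → p2 → p4 → p1 → p1  → end p1, rejected
w4: p2 → p3 → p1 → p2 → p3 → p4 → p2 → p4 → p2 → p3 → p4 → p2 → p3 → p4 → p1 → p3  → end p3, rejected
w5: p2 → p4 → p2 → p3 → p1 → p1 → p2 → p4 → p2 → p3 → p1 → p3 → p1 → p3 → p4 → p1 → p2 → p4 → p2 → p3  → end p3, rejected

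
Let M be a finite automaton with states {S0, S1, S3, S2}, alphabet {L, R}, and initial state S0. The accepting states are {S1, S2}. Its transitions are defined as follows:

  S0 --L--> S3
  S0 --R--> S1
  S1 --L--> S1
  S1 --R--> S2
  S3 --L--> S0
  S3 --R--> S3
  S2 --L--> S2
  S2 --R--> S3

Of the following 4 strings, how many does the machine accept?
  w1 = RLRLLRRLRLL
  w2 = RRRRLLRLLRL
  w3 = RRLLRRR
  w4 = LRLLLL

1

w1:
  start at S0
  read 'R': S0 → S1
  read 'L': S1 → S1
  read 'R': S1 → S2
  read 'L': S2 → S2
  read 'L': S2 → S2
  read 'R': S2 → S3
  read 'R': S3 → S3
  read 'L': S3 → S0
  read 'R': S0 → S1
  read 'L': S1 → S1
  read 'L': S1 → S1
  end S1, accepted
w2:
  start at S0
  read 'R': S0 → S1
  read 'R': S1 → S2
  read 'R': S2 → S3
  read 'R': S3 → S3
  read 'L': S3 → S0
  read 'L': S0 → S3
  read 'R': S3 → S3
  read 'L': S3 → S0
  read 'L': S0 → S3
  read 'R': S3 → S3
  read 'L': S3 → S0
  end S0, rejected
w3:
  start at S0
  read 'R': S0 → S1
  read 'R': S1 → S2
  read 'L': S2 → S2
  read 'L': S2 → S2
  read 'R': S2 → S3
  read 'R': S3 → S3
  read 'R': S3 → S3
  end S3, rejected
w4:
  start at S0
  read 'L': S0 → S3
  read 'R': S3 → S3
  read 'L': S3 → S0
  read 'L': S0 → S3
  read 'L': S3 → S0
  read 'L': S0 → S3
  end S3, rejected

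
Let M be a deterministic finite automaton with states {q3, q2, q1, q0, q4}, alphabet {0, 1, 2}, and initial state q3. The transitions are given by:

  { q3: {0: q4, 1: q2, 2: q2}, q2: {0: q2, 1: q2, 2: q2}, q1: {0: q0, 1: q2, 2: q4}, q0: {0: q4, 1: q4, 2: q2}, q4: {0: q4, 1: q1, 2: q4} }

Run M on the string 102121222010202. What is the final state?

q2

Trace: q3 -1-> q2 -0-> q2 -2-> q2 -1-> q2 -2-> q2 -1-> q2 -2-> q2 -2-> q2 -2-> q2 -0-> q2 -1-> q2 -0-> q2 -2-> q2 -0-> q2 -2-> q2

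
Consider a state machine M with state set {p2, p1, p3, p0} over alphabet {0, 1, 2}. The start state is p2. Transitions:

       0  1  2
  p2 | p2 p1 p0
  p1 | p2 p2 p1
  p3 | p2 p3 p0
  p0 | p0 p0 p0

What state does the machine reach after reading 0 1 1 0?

p2

p2 → p2 → p1 → p2 → p2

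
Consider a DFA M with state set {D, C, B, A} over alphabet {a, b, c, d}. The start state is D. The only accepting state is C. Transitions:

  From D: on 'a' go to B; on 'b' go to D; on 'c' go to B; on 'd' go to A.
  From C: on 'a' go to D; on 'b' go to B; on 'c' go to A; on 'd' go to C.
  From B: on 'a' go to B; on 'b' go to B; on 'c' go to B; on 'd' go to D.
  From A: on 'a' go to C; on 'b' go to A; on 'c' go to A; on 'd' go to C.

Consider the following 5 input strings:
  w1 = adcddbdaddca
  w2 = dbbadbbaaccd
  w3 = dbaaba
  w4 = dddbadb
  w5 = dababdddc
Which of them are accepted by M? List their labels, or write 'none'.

w1: D → B → D → B → D → A → A → C → D → A → C → A → C  → end C, accepted
w2: D → A → A → A → C → C → B → B → B → B → B → B → D  → end D, rejected
w3: D → A → A → C → D → D → B  → end B, rejected
w4: D → A → C → C → B → B → D → D  → end D, rejected
w5: D → A → C → B → B → B → D → A → C → A  → end A, rejected

w1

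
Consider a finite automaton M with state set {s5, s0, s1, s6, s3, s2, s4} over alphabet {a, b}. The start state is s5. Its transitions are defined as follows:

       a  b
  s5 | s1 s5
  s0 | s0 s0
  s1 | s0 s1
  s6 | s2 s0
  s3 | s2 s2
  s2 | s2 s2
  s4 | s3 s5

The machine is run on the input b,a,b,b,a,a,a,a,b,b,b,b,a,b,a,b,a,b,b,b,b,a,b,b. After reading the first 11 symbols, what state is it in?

s0

Trace: s5 -b-> s5 -a-> s1 -b-> s1 -b-> s1 -a-> s0 -a-> s0 -a-> s0 -a-> s0 -b-> s0 -b-> s0 -b-> s0
After 11 symbols: s0.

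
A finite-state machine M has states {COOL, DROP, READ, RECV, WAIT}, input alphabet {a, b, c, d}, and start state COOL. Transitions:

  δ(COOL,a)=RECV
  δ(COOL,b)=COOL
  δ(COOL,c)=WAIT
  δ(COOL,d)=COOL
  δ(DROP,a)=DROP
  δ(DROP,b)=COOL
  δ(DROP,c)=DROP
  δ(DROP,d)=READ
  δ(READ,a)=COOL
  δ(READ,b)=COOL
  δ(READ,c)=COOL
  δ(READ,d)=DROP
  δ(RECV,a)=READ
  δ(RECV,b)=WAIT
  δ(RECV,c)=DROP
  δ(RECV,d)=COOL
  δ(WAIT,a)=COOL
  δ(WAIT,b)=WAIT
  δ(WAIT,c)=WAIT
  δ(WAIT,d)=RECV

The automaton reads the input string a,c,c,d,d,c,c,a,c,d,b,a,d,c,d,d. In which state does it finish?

COOL

start at COOL
read 'a': COOL → RECV
read 'c': RECV → DROP
read 'c': DROP → DROP
read 'd': DROP → READ
read 'd': READ → DROP
read 'c': DROP → DROP
read 'c': DROP → DROP
read 'a': DROP → DROP
read 'c': DROP → DROP
read 'd': DROP → READ
read 'b': READ → COOL
read 'a': COOL → RECV
read 'd': RECV → COOL
read 'c': COOL → WAIT
read 'd': WAIT → RECV
read 'd': RECV → COOL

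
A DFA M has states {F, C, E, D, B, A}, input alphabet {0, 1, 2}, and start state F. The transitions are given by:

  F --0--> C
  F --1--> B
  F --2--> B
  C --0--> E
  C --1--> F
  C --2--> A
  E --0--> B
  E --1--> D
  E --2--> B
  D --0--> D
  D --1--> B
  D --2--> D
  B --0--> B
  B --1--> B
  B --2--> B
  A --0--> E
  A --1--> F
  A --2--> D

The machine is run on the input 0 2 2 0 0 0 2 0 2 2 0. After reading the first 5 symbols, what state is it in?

D

F → C → A → D → D → D
After 5 symbols: D.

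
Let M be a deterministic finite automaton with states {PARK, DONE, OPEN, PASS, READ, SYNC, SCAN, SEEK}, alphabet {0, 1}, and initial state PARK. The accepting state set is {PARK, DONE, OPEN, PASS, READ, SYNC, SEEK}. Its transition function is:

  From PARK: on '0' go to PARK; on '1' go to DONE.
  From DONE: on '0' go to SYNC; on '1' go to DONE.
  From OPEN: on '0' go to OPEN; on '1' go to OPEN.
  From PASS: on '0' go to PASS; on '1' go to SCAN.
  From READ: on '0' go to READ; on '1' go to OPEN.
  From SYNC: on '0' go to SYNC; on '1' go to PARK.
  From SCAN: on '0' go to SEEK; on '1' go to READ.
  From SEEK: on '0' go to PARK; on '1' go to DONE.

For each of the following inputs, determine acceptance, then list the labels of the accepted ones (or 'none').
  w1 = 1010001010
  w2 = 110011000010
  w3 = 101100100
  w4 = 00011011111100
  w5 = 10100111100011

w1, w2, w3, w4, w5

w1: Trace: PARK -1-> DONE -0-> SYNC -1-> PARK -0-> PARK -0-> PARK -0-> PARK -1-> DONE -0-> SYNC -1-> PARK -0-> PARK  → end PARK, accepted
w2: Trace: PARK -1-> DONE -1-> DONE -0-> SYNC -0-> SYNC -1-> PARK -1-> DONE -0-> SYNC -0-> SYNC -0-> SYNC -0-> SYNC -1-> PARK -0-> PARK  → end PARK, accepted
w3: Trace: PARK -1-> DONE -0-> SYNC -1-> PARK -1-> DONE -0-> SYNC -0-> SYNC -1-> PARK -0-> PARK -0-> PARK  → end PARK, accepted
w4: Trace: PARK -0-> PARK -0-> PARK -0-> PARK -1-> DONE -1-> DONE -0-> SYNC -1-> PARK -1-> DONE -1-> DONE -1-> DONE -1-> DONE -1-> DONE -0-> SYNC -0-> SYNC  → end SYNC, accepted
w5: Trace: PARK -1-> DONE -0-> SYNC -1-> PARK -0-> PARK -0-> PARK -1-> DONE -1-> DONE -1-> DONE -1-> DONE -0-> SYNC -0-> SYNC -0-> SYNC -1-> PARK -1-> DONE  → end DONE, accepted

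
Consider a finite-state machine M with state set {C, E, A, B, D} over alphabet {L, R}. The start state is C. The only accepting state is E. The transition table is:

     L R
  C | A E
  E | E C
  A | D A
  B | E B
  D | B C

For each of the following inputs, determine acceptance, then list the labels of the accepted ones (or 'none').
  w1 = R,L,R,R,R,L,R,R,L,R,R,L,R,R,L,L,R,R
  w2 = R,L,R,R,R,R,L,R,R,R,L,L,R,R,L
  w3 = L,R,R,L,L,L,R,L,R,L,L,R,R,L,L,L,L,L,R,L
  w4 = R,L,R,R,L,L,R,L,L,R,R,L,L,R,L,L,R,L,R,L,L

w1, w2

w1: C → E → E → C → E → C → A → A → A → D → C → E → E → C → E → E → E → C → E  → end E, accepted
w2: C → E → E → C → E → C → E → E → C → E → C → A → D → C → E → E  → end E, accepted
w3: C → A → A → A → D → B → E → C → A → A → D → B → B → B → E → E → E → E → E → C → A  → end A, rejected
w4: C → E → E → C → E → E → E → C → A → D → C → E → E → E → C → A → D → C → A → A → D → B  → end B, rejected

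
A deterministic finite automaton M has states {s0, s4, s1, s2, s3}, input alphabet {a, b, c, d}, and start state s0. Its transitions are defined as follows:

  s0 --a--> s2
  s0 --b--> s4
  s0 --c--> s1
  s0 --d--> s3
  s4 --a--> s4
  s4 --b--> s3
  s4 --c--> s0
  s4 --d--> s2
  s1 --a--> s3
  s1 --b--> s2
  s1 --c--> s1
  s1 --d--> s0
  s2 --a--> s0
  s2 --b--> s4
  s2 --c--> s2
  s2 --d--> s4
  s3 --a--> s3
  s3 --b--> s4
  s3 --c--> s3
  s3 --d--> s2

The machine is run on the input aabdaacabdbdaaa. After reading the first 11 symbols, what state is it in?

s4

start at s0
read 'a': s0 → s2
read 'a': s2 → s0
read 'b': s0 → s4
read 'd': s4 → s2
read 'a': s2 → s0
read 'a': s0 → s2
read 'c': s2 → s2
read 'a': s2 → s0
read 'b': s0 → s4
read 'd': s4 → s2
read 'b': s2 → s4
After 11 symbols: s4.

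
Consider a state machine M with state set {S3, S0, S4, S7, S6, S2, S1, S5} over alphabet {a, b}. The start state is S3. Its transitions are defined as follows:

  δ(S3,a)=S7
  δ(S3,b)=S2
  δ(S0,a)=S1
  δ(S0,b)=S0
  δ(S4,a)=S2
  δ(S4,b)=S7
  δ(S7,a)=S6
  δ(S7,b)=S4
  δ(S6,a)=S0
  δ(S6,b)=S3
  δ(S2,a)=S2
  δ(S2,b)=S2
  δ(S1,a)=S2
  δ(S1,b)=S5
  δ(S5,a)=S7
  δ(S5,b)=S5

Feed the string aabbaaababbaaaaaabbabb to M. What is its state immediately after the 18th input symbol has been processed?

S2

start at S3
read 'a': S3 → S7
read 'a': S7 → S6
read 'b': S6 → S3
read 'b': S3 → S2
read 'a': S2 → S2
read 'a': S2 → S2
read 'a': S2 → S2
read 'b': S2 → S2
read 'a': S2 → S2
read 'b': S2 → S2
read 'b': S2 → S2
read 'a': S2 → S2
read 'a': S2 → S2
read 'a': S2 → S2
read 'a': S2 → S2
read 'a': S2 → S2
read 'a': S2 → S2
read 'b': S2 → S2
After 18 symbols: S2.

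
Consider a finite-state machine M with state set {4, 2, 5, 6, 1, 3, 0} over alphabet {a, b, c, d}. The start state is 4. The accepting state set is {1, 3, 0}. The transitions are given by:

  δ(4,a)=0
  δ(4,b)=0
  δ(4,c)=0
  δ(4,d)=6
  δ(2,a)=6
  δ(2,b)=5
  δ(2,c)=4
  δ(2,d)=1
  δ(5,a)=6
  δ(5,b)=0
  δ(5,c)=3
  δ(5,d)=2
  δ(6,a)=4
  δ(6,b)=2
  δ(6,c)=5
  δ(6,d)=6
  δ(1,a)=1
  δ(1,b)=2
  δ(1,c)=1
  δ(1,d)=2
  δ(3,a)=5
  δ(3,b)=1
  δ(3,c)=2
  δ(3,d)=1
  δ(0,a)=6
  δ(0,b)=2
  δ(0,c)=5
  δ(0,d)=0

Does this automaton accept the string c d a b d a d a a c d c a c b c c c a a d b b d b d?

start at 4
read 'c': 4 → 0
read 'd': 0 → 0
read 'a': 0 → 6
read 'b': 6 → 2
read 'd': 2 → 1
read 'a': 1 → 1
read 'd': 1 → 2
read 'a': 2 → 6
read 'a': 6 → 4
read 'c': 4 → 0
read 'd': 0 → 0
read 'c': 0 → 5
read 'a': 5 → 6
read 'c': 6 → 5
read 'b': 5 → 0
read 'c': 0 → 5
read 'c': 5 → 3
read 'c': 3 → 2
read 'a': 2 → 6
read 'a': 6 → 4
read 'd': 4 → 6
read 'b': 6 → 2
read 'b': 2 → 5
read 'd': 5 → 2
read 'b': 2 → 5
read 'd': 5 → 2
End state 2 is not accepting.

No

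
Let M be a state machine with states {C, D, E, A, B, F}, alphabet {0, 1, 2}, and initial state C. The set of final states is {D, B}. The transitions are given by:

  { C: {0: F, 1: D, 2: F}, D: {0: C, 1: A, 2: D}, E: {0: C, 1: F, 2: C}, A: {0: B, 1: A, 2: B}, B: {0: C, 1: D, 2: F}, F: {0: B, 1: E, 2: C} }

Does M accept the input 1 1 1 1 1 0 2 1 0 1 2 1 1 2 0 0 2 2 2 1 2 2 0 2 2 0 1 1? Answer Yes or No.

No

C → D → A → A → A → A → B → F → E → C → D → D → A → A → B → C → F → C → F → C → D → D → D → C → F → C → F → E → F
End state F is not accepting.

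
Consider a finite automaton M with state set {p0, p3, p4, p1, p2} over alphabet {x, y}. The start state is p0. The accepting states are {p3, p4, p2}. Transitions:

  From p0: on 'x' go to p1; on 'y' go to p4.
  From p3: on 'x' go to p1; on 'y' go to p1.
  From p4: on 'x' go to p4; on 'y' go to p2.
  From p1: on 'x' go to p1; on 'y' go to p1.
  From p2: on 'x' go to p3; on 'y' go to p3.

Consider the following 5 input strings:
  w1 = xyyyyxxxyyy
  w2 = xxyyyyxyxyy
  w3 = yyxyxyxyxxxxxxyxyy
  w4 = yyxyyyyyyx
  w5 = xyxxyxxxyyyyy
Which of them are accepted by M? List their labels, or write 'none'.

w1: p0 → p1 → p1 → p1 → p1 → p1 → p1 → p1 → p1 → p1 → p1 → p1  → end p1, rejected
w2: p0 → p1 → p1 → p1 → p1 → p1 → p1 → p1 → p1 → p1 → p1 → p1  → end p1, rejected
w3: p0 → p4 → p2 → p3 → p1 → p1 → p1 → p1 → p1 → p1 → p1 → p1 → p1 → p1 → p1 → p1 → p1 → p1 → p1  → end p1, rejected
w4: p0 → p4 → p2 → p3 → p1 → p1 → p1 → p1 → p1 → p1 → p1  → end p1, rejected
w5: p0 → p1 → p1 → p1 → p1 → p1 → p1 → p1 → p1 → p1 → p1 → p1 → p1 → p1  → end p1, rejected

none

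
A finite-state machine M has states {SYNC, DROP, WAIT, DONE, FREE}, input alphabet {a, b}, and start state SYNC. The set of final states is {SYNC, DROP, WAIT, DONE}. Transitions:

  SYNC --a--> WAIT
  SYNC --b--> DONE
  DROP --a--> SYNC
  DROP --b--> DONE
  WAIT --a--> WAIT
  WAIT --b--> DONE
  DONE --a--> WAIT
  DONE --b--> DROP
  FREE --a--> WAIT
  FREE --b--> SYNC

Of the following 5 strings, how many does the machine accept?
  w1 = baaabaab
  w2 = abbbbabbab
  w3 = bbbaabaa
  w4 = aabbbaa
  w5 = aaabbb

w1: SYNC → DONE → WAIT → WAIT → WAIT → DONE → WAIT → WAIT → DONE  → end DONE, accepted
w2: SYNC → WAIT → DONE → DROP → DONE → DROP → SYNC → DONE → DROP → SYNC → DONE  → end DONE, accepted
w3: SYNC → DONE → DROP → DONE → WAIT → WAIT → DONE → WAIT → WAIT  → end WAIT, accepted
w4: SYNC → WAIT → WAIT → DONE → DROP → DONE → WAIT → WAIT  → end WAIT, accepted
w5: SYNC → WAIT → WAIT → WAIT → DONE → DROP → DONE  → end DONE, accepted

5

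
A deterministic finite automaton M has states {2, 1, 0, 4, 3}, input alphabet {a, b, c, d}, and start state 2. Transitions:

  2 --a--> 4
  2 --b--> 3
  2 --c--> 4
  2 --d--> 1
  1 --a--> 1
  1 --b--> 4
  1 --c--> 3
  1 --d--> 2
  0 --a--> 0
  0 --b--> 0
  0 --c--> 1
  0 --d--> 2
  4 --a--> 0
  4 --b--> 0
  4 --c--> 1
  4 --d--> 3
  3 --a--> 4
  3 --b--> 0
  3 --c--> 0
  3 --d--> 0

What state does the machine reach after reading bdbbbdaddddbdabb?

0

2 → 3 → 0 → 0 → 0 → 0 → 2 → 4 → 3 → 0 → 2 → 1 → 4 → 3 → 4 → 0 → 0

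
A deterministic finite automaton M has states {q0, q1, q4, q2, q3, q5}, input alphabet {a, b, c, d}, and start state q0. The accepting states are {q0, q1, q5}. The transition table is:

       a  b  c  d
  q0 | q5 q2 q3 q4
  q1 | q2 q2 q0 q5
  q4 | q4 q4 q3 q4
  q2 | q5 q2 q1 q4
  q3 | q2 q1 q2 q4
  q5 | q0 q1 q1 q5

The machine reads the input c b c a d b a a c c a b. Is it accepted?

q0 → q3 → q1 → q0 → q5 → q5 → q1 → q2 → q5 → q1 → q0 → q5 → q1
End state q1 is accepting.

Yes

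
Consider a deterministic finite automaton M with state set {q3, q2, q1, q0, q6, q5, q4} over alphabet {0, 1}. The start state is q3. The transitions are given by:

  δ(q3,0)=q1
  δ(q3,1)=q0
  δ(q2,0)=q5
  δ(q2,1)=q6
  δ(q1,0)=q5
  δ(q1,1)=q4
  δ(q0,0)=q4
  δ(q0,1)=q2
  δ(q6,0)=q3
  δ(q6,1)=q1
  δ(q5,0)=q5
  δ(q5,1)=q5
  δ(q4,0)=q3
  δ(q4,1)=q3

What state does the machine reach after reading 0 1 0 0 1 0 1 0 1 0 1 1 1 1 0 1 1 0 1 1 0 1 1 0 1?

start at q3
read '0': q3 → q1
read '1': q1 → q4
read '0': q4 → q3
read '0': q3 → q1
read '1': q1 → q4
read '0': q4 → q3
read '1': q3 → q0
read '0': q0 → q4
read '1': q4 → q3
read '0': q3 → q1
read '1': q1 → q4
read '1': q4 → q3
read '1': q3 → q0
read '1': q0 → q2
read '0': q2 → q5
read '1': q5 → q5
read '1': q5 → q5
read '0': q5 → q5
read '1': q5 → q5
read '1': q5 → q5
read '0': q5 → q5
read '1': q5 → q5
read '1': q5 → q5
read '0': q5 → q5
read '1': q5 → q5

q5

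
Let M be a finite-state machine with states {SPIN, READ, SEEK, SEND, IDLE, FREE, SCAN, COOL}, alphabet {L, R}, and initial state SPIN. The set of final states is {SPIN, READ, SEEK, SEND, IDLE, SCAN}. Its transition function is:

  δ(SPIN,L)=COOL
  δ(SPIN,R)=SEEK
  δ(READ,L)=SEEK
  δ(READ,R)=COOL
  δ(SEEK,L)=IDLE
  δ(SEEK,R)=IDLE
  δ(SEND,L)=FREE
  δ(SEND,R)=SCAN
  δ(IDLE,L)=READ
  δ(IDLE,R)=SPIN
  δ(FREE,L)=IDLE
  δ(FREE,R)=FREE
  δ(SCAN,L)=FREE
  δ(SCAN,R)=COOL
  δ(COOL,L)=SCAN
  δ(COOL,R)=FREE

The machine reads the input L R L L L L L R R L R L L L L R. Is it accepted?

Yes

Trace: SPIN -L-> COOL -R-> FREE -L-> IDLE -L-> READ -L-> SEEK -L-> IDLE -L-> READ -R-> COOL -R-> FREE -L-> IDLE -R-> SPIN -L-> COOL -L-> SCAN -L-> FREE -L-> IDLE -R-> SPIN
End state SPIN is accepting.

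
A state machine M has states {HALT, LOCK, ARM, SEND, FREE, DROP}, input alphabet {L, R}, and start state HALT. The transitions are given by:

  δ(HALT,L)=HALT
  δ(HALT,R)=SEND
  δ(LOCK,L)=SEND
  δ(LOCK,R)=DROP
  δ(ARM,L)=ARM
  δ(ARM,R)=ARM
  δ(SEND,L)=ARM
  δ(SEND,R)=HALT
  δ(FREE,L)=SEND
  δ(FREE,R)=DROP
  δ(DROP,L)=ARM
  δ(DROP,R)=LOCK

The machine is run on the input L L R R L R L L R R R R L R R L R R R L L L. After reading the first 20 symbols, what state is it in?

Trace: HALT -L-> HALT -L-> HALT -R-> SEND -R-> HALT -L-> HALT -R-> SEND -L-> ARM -L-> ARM -R-> ARM -R-> ARM -R-> ARM -R-> ARM -L-> ARM -R-> ARM -R-> ARM -L-> ARM -R-> ARM -R-> ARM -R-> ARM -L-> ARM
After 20 symbols: ARM.

ARM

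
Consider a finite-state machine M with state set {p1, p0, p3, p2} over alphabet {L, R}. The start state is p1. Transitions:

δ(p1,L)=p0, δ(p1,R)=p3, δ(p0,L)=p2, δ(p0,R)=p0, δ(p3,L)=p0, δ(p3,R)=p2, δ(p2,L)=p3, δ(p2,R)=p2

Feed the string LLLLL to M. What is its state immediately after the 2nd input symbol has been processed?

p2

Trace: p1 -L-> p0 -L-> p2
After 2 symbols: p2.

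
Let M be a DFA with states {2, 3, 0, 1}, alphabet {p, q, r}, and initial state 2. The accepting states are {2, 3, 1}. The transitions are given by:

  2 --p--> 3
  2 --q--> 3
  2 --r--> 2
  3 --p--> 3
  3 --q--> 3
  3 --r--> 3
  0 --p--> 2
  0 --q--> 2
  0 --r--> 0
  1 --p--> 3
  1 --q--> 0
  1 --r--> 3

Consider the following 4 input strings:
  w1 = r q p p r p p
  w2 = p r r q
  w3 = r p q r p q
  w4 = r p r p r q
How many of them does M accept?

w1:
  start at 2
  read 'r': 2 → 2
  read 'q': 2 → 3
  read 'p': 3 → 3
  read 'p': 3 → 3
  read 'r': 3 → 3
  read 'p': 3 → 3
  read 'p': 3 → 3
  end 3, accepted
w2:
  start at 2
  read 'p': 2 → 3
  read 'r': 3 → 3
  read 'r': 3 → 3
  read 'q': 3 → 3
  end 3, accepted
w3:
  start at 2
  read 'r': 2 → 2
  read 'p': 2 → 3
  read 'q': 3 → 3
  read 'r': 3 → 3
  read 'p': 3 → 3
  read 'q': 3 → 3
  end 3, accepted
w4:
  start at 2
  read 'r': 2 → 2
  read 'p': 2 → 3
  read 'r': 3 → 3
  read 'p': 3 → 3
  read 'r': 3 → 3
  read 'q': 3 → 3
  end 3, accepted

4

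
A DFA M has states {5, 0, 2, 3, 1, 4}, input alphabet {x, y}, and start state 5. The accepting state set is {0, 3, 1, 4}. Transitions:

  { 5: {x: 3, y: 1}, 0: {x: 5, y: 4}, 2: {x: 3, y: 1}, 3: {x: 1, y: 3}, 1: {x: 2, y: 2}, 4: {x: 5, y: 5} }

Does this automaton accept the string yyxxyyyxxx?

Trace: 5 -y-> 1 -y-> 2 -x-> 3 -x-> 1 -y-> 2 -y-> 1 -y-> 2 -x-> 3 -x-> 1 -x-> 2
End state 2 is not accepting.

No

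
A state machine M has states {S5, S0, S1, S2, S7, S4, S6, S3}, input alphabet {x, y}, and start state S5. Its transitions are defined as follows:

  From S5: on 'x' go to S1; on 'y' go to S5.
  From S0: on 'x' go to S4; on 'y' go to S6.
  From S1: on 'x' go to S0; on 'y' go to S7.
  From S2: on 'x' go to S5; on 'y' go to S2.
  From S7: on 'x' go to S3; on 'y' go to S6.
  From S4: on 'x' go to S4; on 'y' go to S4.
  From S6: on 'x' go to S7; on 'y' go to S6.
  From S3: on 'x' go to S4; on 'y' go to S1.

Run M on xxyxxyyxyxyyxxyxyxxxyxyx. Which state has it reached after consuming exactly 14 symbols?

start at S5
read 'x': S5 → S1
read 'x': S1 → S0
read 'y': S0 → S6
read 'x': S6 → S7
read 'x': S7 → S3
read 'y': S3 → S1
read 'y': S1 → S7
read 'x': S7 → S3
read 'y': S3 → S1
read 'x': S1 → S0
read 'y': S0 → S6
read 'y': S6 → S6
read 'x': S6 → S7
read 'x': S7 → S3
After 14 symbols: S3.

S3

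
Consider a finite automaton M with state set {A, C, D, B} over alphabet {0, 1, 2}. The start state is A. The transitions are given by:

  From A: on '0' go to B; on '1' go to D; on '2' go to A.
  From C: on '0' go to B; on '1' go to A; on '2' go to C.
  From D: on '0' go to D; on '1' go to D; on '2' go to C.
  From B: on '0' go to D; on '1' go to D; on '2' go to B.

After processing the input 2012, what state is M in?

Trace: A -2-> A -0-> B -1-> D -2-> C

C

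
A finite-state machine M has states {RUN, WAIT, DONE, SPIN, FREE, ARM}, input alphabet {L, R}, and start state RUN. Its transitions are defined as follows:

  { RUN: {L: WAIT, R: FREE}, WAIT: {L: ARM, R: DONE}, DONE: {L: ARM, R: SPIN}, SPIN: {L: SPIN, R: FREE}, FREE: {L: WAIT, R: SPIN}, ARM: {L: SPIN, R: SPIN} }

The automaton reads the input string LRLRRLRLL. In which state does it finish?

start at RUN
read 'L': RUN → WAIT
read 'R': WAIT → DONE
read 'L': DONE → ARM
read 'R': ARM → SPIN
read 'R': SPIN → FREE
read 'L': FREE → WAIT
read 'R': WAIT → DONE
read 'L': DONE → ARM
read 'L': ARM → SPIN

SPIN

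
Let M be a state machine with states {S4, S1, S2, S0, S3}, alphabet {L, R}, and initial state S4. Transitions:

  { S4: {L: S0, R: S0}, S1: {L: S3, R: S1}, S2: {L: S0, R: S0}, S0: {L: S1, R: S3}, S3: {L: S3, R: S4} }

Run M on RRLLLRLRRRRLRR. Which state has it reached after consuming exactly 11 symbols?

start at S4
read 'R': S4 → S0
read 'R': S0 → S3
read 'L': S3 → S3
read 'L': S3 → S3
read 'L': S3 → S3
read 'R': S3 → S4
read 'L': S4 → S0
read 'R': S0 → S3
read 'R': S3 → S4
read 'R': S4 → S0
read 'R': S0 → S3
After 11 symbols: S3.

S3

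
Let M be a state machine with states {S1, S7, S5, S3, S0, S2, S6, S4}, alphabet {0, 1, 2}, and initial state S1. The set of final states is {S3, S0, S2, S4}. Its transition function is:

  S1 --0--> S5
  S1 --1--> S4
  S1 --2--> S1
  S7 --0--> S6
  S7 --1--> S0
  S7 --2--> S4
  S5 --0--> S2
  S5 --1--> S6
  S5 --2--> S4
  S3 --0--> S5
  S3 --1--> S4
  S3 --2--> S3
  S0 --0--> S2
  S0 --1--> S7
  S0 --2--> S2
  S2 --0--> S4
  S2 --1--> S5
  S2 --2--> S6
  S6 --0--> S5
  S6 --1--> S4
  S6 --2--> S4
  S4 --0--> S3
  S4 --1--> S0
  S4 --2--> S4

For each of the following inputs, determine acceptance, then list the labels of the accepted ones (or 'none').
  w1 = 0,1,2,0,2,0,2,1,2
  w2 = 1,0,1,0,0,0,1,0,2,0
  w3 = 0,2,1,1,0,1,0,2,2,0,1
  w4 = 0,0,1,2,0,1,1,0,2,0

w1: Trace: S1 -0-> S5 -1-> S6 -2-> S4 -0-> S3 -2-> S3 -0-> S5 -2-> S4 -1-> S0 -2-> S2  → end S2, accepted
w2: Trace: S1 -1-> S4 -0-> S3 -1-> S4 -0-> S3 -0-> S5 -0-> S2 -1-> S5 -0-> S2 -2-> S6 -0-> S5  → end S5, rejected
w3: Trace: S1 -0-> S5 -2-> S4 -1-> S0 -1-> S7 -0-> S6 -1-> S4 -0-> S3 -2-> S3 -2-> S3 -0-> S5 -1-> S6  → end S6, rejected
w4: Trace: S1 -0-> S5 -0-> S2 -1-> S5 -2-> S4 -0-> S3 -1-> S4 -1-> S0 -0-> S2 -2-> S6 -0-> S5  → end S5, rejected

w1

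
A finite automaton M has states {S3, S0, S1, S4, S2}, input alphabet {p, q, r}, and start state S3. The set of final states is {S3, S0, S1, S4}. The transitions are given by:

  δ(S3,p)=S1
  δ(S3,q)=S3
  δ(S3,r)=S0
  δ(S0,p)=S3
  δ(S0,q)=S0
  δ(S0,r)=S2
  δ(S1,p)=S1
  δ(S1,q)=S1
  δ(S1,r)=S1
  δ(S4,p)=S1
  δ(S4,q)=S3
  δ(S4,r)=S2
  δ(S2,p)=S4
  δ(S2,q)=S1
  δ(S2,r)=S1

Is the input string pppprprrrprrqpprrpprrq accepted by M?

Trace: S3 -p-> S1 -p-> S1 -p-> S1 -p-> S1 -r-> S1 -p-> S1 -r-> S1 -r-> S1 -r-> S1 -p-> S1 -r-> S1 -r-> S1 -q-> S1 -p-> S1 -p-> S1 -r-> S1 -r-> S1 -p-> S1 -p-> S1 -r-> S1 -r-> S1 -q-> S1
End state S1 is accepting.

Yes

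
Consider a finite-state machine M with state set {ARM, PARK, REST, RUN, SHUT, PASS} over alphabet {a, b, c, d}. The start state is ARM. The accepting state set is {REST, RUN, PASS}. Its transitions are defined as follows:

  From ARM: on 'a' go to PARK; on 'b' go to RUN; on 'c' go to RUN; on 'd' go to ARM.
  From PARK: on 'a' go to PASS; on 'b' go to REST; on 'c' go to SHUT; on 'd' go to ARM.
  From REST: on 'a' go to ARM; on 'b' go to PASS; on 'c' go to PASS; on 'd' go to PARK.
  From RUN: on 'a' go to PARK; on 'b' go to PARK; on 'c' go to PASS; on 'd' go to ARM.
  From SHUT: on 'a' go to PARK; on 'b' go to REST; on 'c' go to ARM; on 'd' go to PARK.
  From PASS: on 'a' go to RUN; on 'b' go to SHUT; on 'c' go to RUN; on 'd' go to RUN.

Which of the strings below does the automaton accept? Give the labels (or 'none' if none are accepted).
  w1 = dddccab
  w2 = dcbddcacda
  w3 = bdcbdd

w2

w1: Trace: ARM -d-> ARM -d-> ARM -d-> ARM -c-> RUN -c-> PASS -a-> RUN -b-> PARK  → end PARK, rejected
w2: Trace: ARM -d-> ARM -c-> RUN -b-> PARK -d-> ARM -d-> ARM -c-> RUN -a-> PARK -c-> SHUT -d-> PARK -a-> PASS  → end PASS, accepted
w3: Trace: ARM -b-> RUN -d-> ARM -c-> RUN -b-> PARK -d-> ARM -d-> ARM  → end ARM, rejected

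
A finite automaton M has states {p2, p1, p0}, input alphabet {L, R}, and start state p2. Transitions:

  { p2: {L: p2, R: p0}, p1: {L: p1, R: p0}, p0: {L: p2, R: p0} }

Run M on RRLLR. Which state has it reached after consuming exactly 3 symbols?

p2

start at p2
read 'R': p2 → p0
read 'R': p0 → p0
read 'L': p0 → p2
After 3 symbols: p2.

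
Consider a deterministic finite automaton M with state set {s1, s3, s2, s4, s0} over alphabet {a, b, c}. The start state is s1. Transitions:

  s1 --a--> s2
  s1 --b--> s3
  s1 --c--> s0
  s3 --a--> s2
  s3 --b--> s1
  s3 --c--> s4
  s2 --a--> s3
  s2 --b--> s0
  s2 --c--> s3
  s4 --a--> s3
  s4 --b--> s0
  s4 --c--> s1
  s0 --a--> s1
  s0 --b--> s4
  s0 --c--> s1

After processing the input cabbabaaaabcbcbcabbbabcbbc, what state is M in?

s1

s1 → s0 → s1 → s3 → s1 → s2 → s0 → s1 → s2 → s3 → s2 → s0 → s1 → s3 → s4 → s0 → s1 → s2 → s0 → s4 → s0 → s1 → s3 → s4 → s0 → s4 → s1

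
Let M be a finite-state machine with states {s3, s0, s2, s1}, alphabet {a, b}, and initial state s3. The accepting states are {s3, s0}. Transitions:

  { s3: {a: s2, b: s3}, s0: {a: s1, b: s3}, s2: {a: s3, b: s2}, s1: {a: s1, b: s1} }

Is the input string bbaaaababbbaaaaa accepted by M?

start at s3
read 'b': s3 → s3
read 'b': s3 → s3
read 'a': s3 → s2
read 'a': s2 → s3
read 'a': s3 → s2
read 'a': s2 → s3
read 'b': s3 → s3
read 'a': s3 → s2
read 'b': s2 → s2
read 'b': s2 → s2
read 'b': s2 → s2
read 'a': s2 → s3
read 'a': s3 → s2
read 'a': s2 → s3
read 'a': s3 → s2
read 'a': s2 → s3
End state s3 is accepting.

Yes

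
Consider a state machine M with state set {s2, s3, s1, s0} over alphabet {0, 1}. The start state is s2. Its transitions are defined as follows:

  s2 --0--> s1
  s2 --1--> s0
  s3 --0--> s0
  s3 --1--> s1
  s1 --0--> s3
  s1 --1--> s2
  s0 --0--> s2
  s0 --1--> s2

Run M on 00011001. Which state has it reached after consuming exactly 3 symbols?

start at s2
read '0': s2 → s1
read '0': s1 → s3
read '0': s3 → s0
After 3 symbols: s0.

s0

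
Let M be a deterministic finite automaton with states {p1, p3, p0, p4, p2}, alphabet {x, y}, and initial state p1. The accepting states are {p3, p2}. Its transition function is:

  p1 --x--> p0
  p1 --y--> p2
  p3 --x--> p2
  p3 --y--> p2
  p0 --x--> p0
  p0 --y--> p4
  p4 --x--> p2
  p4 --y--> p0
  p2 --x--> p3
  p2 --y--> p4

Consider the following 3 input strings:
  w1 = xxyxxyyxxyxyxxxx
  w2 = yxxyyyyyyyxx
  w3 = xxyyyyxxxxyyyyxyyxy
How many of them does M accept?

2

w1: Trace: p1 -x-> p0 -x-> p0 -y-> p4 -x-> p2 -x-> p3 -y-> p2 -y-> p4 -x-> p2 -x-> p3 -y-> p2 -x-> p3 -y-> p2 -x-> p3 -x-> p2 -x-> p3 -x-> p2  → end p2, accepted
w2: Trace: p1 -y-> p2 -x-> p3 -x-> p2 -y-> p4 -y-> p0 -y-> p4 -y-> p0 -y-> p4 -y-> p0 -y-> p4 -x-> p2 -x-> p3  → end p3, accepted
w3: Trace: p1 -x-> p0 -x-> p0 -y-> p4 -y-> p0 -y-> p4 -y-> p0 -x-> p0 -x-> p0 -x-> p0 -x-> p0 -y-> p4 -y-> p0 -y-> p4 -y-> p0 -x-> p0 -y-> p4 -y-> p0 -x-> p0 -y-> p4  → end p4, rejected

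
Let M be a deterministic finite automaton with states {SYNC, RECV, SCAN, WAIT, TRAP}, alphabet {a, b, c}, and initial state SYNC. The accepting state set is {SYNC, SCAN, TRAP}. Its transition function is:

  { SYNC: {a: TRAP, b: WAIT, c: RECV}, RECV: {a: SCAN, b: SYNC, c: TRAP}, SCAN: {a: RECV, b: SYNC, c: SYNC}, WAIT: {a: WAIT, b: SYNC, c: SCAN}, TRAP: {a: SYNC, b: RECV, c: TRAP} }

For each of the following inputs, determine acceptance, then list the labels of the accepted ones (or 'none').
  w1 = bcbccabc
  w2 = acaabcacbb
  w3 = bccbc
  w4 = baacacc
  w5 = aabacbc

w1:
  start at SYNC
  read 'b': SYNC → WAIT
  read 'c': WAIT → SCAN
  read 'b': SCAN → SYNC
  read 'c': SYNC → RECV
  read 'c': RECV → TRAP
  read 'a': TRAP → SYNC
  read 'b': SYNC → WAIT
  read 'c': WAIT → SCAN
  end SCAN, accepted
w2:
  start at SYNC
  read 'a': SYNC → TRAP
  read 'c': TRAP → TRAP
  read 'a': TRAP → SYNC
  read 'a': SYNC → TRAP
  read 'b': TRAP → RECV
  read 'c': RECV → TRAP
  read 'a': TRAP → SYNC
  read 'c': SYNC → RECV
  read 'b': RECV → SYNC
  read 'b': SYNC → WAIT
  end WAIT, rejected
w3:
  start at SYNC
  read 'b': SYNC → WAIT
  read 'c': WAIT → SCAN
  read 'c': SCAN → SYNC
  read 'b': SYNC → WAIT
  read 'c': WAIT → SCAN
  end SCAN, accepted
w4:
  start at SYNC
  read 'b': SYNC → WAIT
  read 'a': WAIT → WAIT
  read 'a': WAIT → WAIT
  read 'c': WAIT → SCAN
  read 'a': SCAN → RECV
  read 'c': RECV → TRAP
  read 'c': TRAP → TRAP
  end TRAP, accepted
w5:
  start at SYNC
  read 'a': SYNC → TRAP
  read 'a': TRAP → SYNC
  read 'b': SYNC → WAIT
  read 'a': WAIT → WAIT
  read 'c': WAIT → SCAN
  read 'b': SCAN → SYNC
  read 'c': SYNC → RECV
  end RECV, rejected

w1, w3, w4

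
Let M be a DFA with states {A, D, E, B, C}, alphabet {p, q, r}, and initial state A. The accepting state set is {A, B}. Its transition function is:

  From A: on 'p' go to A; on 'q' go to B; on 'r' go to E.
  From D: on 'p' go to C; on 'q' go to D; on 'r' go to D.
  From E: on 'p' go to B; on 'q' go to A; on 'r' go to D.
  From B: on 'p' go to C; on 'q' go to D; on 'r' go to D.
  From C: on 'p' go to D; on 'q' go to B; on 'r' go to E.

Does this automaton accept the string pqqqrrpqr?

No

A → A → B → D → D → D → D → C → B → D
End state D is not accepting.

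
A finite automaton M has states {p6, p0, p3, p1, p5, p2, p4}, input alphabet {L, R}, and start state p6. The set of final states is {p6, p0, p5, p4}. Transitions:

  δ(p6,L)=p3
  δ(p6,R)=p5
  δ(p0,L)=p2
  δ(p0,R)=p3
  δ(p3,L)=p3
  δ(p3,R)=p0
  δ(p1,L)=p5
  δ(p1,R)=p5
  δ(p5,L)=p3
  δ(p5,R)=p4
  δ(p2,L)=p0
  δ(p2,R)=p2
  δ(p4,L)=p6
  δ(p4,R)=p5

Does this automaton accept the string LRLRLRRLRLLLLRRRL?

Trace: p6 -L-> p3 -R-> p0 -L-> p2 -R-> p2 -L-> p0 -R-> p3 -R-> p0 -L-> p2 -R-> p2 -L-> p0 -L-> p2 -L-> p0 -L-> p2 -R-> p2 -R-> p2 -R-> p2 -L-> p0
End state p0 is accepting.

Yes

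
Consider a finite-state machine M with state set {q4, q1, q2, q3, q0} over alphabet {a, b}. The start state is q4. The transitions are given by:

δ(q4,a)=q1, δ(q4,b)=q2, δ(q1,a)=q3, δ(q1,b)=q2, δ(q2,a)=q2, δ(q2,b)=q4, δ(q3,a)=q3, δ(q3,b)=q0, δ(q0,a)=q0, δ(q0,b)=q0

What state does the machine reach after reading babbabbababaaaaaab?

q4 → q2 → q2 → q4 → q2 → q2 → q4 → q2 → q2 → q4 → q1 → q2 → q2 → q2 → q2 → q2 → q2 → q2 → q4

q4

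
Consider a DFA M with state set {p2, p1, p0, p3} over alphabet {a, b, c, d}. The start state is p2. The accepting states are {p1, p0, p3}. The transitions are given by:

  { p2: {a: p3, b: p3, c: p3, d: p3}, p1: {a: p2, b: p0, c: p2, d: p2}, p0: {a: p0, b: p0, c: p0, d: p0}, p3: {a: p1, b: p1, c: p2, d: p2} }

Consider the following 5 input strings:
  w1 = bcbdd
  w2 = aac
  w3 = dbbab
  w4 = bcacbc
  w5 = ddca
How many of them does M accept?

3

w1: p2 → p3 → p2 → p3 → p2 → p3  → end p3, accepted
w2: p2 → p3 → p1 → p2  → end p2, rejected
w3: p2 → p3 → p1 → p0 → p0 → p0  → end p0, accepted
w4: p2 → p3 → p2 → p3 → p2 → p3 → p2  → end p2, rejected
w5: p2 → p3 → p2 → p3 → p1  → end p1, accepted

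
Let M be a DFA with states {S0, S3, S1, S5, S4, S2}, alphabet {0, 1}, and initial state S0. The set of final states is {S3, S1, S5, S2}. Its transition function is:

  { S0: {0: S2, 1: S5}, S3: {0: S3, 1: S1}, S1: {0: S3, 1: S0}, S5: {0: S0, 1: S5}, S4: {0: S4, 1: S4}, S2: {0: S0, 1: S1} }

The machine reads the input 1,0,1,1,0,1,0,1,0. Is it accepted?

No

Trace: S0 -1-> S5 -0-> S0 -1-> S5 -1-> S5 -0-> S0 -1-> S5 -0-> S0 -1-> S5 -0-> S0
End state S0 is not accepting.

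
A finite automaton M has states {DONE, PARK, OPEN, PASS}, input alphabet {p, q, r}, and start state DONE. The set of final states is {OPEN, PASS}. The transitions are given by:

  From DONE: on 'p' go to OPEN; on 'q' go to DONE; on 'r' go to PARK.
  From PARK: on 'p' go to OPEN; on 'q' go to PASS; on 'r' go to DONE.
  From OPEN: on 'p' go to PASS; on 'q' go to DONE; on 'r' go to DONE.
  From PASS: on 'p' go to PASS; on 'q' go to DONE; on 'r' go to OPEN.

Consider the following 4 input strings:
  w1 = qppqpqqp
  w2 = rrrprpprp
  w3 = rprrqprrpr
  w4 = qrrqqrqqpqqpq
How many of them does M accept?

w1:
  start at DONE
  read 'q': DONE → DONE
  read 'p': DONE → OPEN
  read 'p': OPEN → PASS
  read 'q': PASS → DONE
  read 'p': DONE → OPEN
  read 'q': OPEN → DONE
  read 'q': DONE → DONE
  read 'p': DONE → OPEN
  end OPEN, accepted
w2:
  start at DONE
  read 'r': DONE → PARK
  read 'r': PARK → DONE
  read 'r': DONE → PARK
  read 'p': PARK → OPEN
  read 'r': OPEN → DONE
  read 'p': DONE → OPEN
  read 'p': OPEN → PASS
  read 'r': PASS → OPEN
  read 'p': OPEN → PASS
  end PASS, accepted
w3:
  start at DONE
  read 'r': DONE → PARK
  read 'p': PARK → OPEN
  read 'r': OPEN → DONE
  read 'r': DONE → PARK
  read 'q': PARK → PASS
  read 'p': PASS → PASS
  read 'r': PASS → OPEN
  read 'r': OPEN → DONE
  read 'p': DONE → OPEN
  read 'r': OPEN → DONE
  end DONE, rejected
w4:
  start at DONE
  read 'q': DONE → DONE
  read 'r': DONE → PARK
  read 'r': PARK → DONE
  read 'q': DONE → DONE
  read 'q': DONE → DONE
  read 'r': DONE → PARK
  read 'q': PARK → PASS
  read 'q': PASS → DONE
  read 'p': DONE → OPEN
  read 'q': OPEN → DONE
  read 'q': DONE → DONE
  read 'p': DONE → OPEN
  read 'q': OPEN → DONE
  end DONE, rejected

2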